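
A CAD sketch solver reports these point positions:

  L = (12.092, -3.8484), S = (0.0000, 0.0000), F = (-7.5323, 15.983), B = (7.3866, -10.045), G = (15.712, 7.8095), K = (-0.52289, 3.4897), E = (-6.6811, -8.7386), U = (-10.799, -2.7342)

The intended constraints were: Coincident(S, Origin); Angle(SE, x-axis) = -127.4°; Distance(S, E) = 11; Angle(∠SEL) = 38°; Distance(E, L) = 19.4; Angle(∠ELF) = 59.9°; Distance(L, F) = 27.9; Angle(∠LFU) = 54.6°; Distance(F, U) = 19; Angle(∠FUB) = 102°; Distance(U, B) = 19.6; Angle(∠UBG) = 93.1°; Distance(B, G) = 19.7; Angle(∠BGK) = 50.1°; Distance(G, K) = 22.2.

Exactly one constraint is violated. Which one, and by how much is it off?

Distance(G, K) = 22.2 — off by 5.40.

S = (0.00, 0.00) ✓; SE at -127.4° ✓; |SE| = 11.00 ✓; ∠SEL = 38.00° ✓; |EL| = 19.40 ✓; ∠ELF = 59.90° ✓; |LF| = 27.90 ✓; ∠LFU = 54.60° ✓; |FU| = 19.00 ✓; ∠FUB = 102.0° ✓; |UB| = 19.60 ✓; ∠UBG = 93.10° ✓; |BG| = 19.70 ✓; ∠BGK = 50.10° ✓; |GK| = 16.80 ✗.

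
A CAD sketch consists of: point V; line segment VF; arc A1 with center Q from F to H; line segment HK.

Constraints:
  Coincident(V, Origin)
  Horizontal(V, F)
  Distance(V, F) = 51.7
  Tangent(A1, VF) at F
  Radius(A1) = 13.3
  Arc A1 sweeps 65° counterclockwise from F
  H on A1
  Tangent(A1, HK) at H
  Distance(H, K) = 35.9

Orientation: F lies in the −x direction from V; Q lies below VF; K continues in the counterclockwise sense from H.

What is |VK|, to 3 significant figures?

88.6

V is at the origin; V and F share the same y with |VF| = 51.7 and F on the −x side, so F = (-51.7, 0.00). A1 meets VF tangentially, so QF is at right angles to VF, so Q = F + (0, -13.3) = (-51.7, -13.3). On A1, F sits at bearing 90° from Q; a 65° counterclockwise sweep puts H at bearing 155°, so H = Q + 13.3·(cos 155°, sin 155°) = (-63.8, -7.68). A1 meets HK tangentially, so QH is at right angles to HK, so HK runs along (−sin 155°, cos 155°); with |HK| = 35.9, K = (-78.9, -40.2). Then |VK| = |K − V| = 88.6.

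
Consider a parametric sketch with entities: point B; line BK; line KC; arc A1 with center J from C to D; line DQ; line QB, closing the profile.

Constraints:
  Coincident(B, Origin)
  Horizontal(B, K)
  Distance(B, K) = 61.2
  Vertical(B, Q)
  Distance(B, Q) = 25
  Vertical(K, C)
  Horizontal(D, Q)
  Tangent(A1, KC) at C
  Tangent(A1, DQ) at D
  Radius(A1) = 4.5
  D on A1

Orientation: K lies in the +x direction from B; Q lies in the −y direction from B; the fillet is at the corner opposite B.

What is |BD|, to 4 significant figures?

61.97

The virtual corner opposite B is at (61.20, -25.00). A1 meets KC tangentially, so JC is at right angles to KC and the tangent condition forces JD to be normal to DQ, with radius 4.5, so the center J sits 4.5 in from both sides at J = (56.70, -20.50). That places the tangent points at C = (61.20, -20.50) on KC and D = (56.70, -25.00) on DQ. Then |BD| = |D − B| = 61.97.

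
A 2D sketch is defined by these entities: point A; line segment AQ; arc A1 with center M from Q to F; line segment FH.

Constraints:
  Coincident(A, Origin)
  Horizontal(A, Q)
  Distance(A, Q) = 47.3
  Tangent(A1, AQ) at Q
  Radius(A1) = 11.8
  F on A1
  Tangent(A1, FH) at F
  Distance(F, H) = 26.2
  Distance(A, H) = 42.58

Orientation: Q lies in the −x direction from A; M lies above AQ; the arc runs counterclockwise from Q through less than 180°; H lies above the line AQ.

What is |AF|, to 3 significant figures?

37.0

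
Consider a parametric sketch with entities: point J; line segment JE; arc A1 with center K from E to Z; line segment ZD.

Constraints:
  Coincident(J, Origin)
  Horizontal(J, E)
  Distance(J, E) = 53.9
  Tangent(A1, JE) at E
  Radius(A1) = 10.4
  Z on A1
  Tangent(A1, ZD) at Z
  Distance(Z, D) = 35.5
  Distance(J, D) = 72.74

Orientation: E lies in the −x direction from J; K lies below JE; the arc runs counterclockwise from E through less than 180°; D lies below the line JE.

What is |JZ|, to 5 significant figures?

65.279

Checks: |JE| = 53.90 ✓; |KZ| = 10.40 ✓; ∠(KZ, ZD) = 90.00° ✓; |ZD| = 35.50 ✓; |JD| = 72.74 ✓.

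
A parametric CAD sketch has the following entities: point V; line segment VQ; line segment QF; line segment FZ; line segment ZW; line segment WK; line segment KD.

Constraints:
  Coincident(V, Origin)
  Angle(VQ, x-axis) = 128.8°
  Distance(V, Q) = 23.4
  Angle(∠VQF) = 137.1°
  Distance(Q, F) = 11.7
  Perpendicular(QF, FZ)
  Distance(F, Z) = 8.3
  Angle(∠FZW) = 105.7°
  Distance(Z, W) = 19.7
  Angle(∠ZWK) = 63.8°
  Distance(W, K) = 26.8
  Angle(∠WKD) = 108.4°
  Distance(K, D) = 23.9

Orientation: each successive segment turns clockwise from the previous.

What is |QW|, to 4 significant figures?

15.45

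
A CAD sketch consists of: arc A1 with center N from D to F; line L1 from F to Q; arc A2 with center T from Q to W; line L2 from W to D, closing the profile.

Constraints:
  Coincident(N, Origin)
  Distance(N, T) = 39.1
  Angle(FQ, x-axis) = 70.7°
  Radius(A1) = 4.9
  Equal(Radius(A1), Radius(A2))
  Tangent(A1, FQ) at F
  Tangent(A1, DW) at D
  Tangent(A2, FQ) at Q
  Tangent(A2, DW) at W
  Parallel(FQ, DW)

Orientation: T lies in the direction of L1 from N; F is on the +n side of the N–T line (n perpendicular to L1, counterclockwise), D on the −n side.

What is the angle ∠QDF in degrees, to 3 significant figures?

75.9°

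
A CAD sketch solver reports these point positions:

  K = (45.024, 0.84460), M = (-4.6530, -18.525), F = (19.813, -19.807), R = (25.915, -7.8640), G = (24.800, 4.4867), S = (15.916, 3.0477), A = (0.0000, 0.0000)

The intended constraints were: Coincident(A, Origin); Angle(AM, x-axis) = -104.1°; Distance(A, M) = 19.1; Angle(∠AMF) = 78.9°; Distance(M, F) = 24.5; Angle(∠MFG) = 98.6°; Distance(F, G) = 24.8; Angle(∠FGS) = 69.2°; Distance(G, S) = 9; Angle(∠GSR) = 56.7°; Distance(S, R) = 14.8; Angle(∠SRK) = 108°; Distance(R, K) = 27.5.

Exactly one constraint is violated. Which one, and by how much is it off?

Distance(R, K) = 27.5 — off by 6.50.

A = (0.00, 0.00) ✓; AM at -104.1° ✓; |AM| = 19.10 ✓; ∠AMF = 78.90° ✓; |MF| = 24.50 ✓; ∠MFG = 98.60° ✓; |FG| = 24.80 ✓; ∠FGS = 69.20° ✓; |GS| = 9.000 ✓; ∠GSR = 56.70° ✓; |SR| = 14.80 ✓; ∠SRK = 108.0° ✓; |RK| = 21.00 ✗.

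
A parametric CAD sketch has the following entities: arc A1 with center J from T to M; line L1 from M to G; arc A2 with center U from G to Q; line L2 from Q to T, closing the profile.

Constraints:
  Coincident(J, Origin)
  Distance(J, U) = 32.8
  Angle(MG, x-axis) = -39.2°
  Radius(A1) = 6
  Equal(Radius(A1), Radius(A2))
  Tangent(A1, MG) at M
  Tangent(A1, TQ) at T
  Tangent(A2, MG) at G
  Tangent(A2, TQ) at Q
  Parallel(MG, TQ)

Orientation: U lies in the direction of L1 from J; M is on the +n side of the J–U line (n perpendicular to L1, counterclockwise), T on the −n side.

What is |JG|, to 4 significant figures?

33.34

The slot axis is L1's direction at -39.2°, so u = (cos -39.2°, sin -39.2°) = (0.7749, -0.6320) and n = (−sin -39.2°, cos -39.2°) = (0.6320, 0.7749). J is at the origin and U lies 32.8 along u from J, so U = 32.8·u = (25.42, -20.73). Tangency of A1 to both parallel lines with radius 6.0 puts M and T at J ± 6.0·n: M = (3.792, 4.650), T = (-3.792, -4.650). Equal radii place G and Q the same way about U: G = U + 6.0·n = (29.21, -16.08), Q = U − 6.0·n = (21.63, -25.38). Then |JG| = |G − J| = 33.34.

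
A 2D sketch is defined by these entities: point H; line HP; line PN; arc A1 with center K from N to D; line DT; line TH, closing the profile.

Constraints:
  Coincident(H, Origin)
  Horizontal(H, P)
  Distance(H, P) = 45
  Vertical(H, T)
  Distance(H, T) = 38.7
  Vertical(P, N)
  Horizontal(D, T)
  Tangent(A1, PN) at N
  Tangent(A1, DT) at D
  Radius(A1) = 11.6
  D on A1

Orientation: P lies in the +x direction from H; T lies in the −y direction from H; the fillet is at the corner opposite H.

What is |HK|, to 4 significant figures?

43.01

H is at the origin; HP is horizontal with |HP| = 45.0 and P on the +x side, so P = (45.00, 0.000). HT is vertical with |HT| = 38.7 and T on the −y side, so T = (0.000, -38.70). The virtual corner opposite H is at (45.00, -38.70). Tangency of A1 to PN means the radius KN is perpendicular to PN and since A1 is tangent to DT there, KD ⟂ DT, with radius 11.6, so the center K sits 11.6 in from both sides at K = (33.40, -27.10). Then |HK| = |K − H| = 43.01.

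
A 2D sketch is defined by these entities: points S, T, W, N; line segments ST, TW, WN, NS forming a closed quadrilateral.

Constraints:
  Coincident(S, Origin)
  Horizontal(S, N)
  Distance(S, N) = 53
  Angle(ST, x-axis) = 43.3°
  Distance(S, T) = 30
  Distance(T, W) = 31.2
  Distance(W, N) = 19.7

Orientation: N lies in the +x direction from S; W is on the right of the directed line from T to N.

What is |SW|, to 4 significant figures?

35.75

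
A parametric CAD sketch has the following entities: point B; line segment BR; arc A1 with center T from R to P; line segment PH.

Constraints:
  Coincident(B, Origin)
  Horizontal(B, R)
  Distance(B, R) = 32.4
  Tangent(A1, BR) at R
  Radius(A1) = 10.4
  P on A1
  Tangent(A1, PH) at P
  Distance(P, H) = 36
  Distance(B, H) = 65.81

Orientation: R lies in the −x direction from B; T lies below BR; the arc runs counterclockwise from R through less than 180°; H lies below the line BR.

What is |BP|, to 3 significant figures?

43.5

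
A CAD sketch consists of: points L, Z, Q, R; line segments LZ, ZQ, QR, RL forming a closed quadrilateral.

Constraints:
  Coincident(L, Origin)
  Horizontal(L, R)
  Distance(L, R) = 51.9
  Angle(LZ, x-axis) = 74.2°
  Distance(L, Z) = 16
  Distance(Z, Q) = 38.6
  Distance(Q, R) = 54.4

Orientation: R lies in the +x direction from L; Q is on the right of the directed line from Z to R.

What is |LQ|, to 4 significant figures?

23.32

Checks: |ZQ| = 38.60 ✓; |QR| = 54.40 ✓.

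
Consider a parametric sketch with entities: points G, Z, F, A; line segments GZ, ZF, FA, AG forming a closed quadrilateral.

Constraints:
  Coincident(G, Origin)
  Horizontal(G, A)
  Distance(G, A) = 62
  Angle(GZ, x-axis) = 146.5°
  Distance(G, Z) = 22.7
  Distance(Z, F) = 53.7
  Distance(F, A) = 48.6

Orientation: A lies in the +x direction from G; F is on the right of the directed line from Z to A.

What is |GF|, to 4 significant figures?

31.60

G is at the origin; GA is horizontal with |GA| = 62.0 and A in +x, so A = (62.0, 0). GZ runs at 146.5° with |GZ| = 22.7, so Z = (-18.93, 12.53). F is determined by |ZF| = 53.7 and |FA| = 48.6 together: it lies at the intersection of circle(Z, 53.7) and circle(A, 48.6). With |ZA| = 81.89, the foot of the radical line on ZA is 44.13 from Z and the perpendicular offset is √(53.7² − 44.13²) = 30.59. Taking the right-of-ZA solution: F = (20.00, -24.46).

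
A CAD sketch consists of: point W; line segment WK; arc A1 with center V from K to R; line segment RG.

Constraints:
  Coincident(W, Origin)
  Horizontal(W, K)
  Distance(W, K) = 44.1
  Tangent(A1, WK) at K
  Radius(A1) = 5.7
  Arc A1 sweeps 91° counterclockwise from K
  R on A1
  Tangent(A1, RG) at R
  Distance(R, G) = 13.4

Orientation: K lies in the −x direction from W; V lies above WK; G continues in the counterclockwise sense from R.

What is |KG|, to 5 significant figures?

19.960

W is at the origin; WK is horizontal with |WK| = 44.1 and K on the −x side, so K = (-44.100, 0.0000). The tangent condition forces VK to be normal to WK, so V = K + (0, 5.7) = (-44.100, 5.7000). On A1, K sits at bearing -90° from V; a 91° counterclockwise sweep puts R at bearing 1°, so R = V + 5.7·(cos 1°, sin 1°) = (-38.401, 5.7995). A1 meets RG tangentially, so VR is at right angles to RG, so RG runs along (−sin 1°, cos 1°); with |RG| = 13.4, G = (-38.635, 19.197). Then |KG| = |G − K| = 19.960.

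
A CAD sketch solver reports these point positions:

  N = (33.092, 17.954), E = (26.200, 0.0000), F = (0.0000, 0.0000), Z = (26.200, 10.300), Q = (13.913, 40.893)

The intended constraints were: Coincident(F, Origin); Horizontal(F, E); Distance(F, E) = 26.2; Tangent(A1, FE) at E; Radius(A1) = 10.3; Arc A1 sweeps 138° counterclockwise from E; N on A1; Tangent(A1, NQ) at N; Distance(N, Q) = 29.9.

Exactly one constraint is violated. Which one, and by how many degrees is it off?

Tangent(A1, NQ) at N — off by 8.10°.

F = (0.00, 0.00) ✓; F.y = 0.00, E.y = 0.00 ✓; |FE| = 26.20 ✓; ∠(ZE, EF) = 90.00° ✓; |ZE| = 10.30 ✓; bearing(Z→N) − bearing(Z→E) = 138.0° ✓; |ZN| = 10.30 ✓; ∠(ZN, NQ) = 98.10° ✗; |NQ| = 29.90 ✓.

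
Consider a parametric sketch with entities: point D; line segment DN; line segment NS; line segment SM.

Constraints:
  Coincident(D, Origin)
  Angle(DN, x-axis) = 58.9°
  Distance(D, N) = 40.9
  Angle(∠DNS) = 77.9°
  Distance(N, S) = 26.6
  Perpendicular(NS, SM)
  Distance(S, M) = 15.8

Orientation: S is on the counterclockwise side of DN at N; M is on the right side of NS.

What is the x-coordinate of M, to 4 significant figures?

1.119

D is at the origin; DN runs at 58.9° with length 40.9, so N = 40.9·(cos 58.9°, sin 58.9°) = (21.13, 35.02). ∠DNS = 77.9°, so NS runs at 58.9° + (180° − 77.9°) = 161.0° from the x-axis; with |NS| = 26.6, S = N + 26.6·(cos 161.0°, sin 161.0°) = (-4.025, 43.68). NS ⟂ SM; with |SM| = 15.8 on the right of NS, M = S + 15.8·(0.3256, 0.9455) = (1.119, 58.62). So M.x = 1.119.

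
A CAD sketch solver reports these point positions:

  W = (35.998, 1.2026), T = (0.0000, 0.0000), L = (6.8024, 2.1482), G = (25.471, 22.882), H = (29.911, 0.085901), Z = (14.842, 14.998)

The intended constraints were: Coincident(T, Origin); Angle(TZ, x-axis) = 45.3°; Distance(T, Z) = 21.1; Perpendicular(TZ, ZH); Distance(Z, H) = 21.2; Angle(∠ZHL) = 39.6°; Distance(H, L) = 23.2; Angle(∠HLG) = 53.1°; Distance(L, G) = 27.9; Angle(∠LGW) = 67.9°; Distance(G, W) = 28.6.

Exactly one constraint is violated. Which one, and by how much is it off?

Distance(G, W) = 28.6 — off by 4.50.

T = (0.00, 0.00) ✓; TZ at 45.30° ✓; |TZ| = 21.10 ✓; ∠(TZ, ZH) = 90.00° ✓; |ZH| = 21.20 ✓; ∠ZHL = 39.60° ✓; |HL| = 23.20 ✓; ∠HLG = 53.10° ✓; |LG| = 27.90 ✓; ∠LGW = 67.90° ✓; |GW| = 24.10 ✗.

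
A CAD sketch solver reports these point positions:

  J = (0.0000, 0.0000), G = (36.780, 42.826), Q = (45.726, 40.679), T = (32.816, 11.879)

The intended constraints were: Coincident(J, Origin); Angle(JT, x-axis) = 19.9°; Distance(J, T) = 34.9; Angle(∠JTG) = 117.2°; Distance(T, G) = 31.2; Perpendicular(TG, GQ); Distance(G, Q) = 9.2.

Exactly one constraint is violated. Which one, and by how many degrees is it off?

Perpendicular(TG, GQ) — off by 6.20°.

J = (0.00, 0.00) ✓; JT at 19.90° ✓; |JT| = 34.90 ✓; ∠JTG = 117.2° ✓; |TG| = 31.20 ✓; ∠(TG, GQ) = 96.20° ✗; |GQ| = 9.200 ✓.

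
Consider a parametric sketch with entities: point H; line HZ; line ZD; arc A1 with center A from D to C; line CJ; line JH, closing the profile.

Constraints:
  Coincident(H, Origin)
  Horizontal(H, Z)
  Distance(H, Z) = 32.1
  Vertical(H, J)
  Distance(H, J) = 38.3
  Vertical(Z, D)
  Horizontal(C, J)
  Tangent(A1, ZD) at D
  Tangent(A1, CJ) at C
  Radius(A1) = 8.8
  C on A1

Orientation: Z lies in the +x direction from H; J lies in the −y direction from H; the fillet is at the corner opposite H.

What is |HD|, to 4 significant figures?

43.60

H is at the origin; H and Z share the same y with |HZ| = 32.1 and Z on the +x side, so Z = (32.10, 0.000). H and J share the same x with |HJ| = 38.3 and J on the −y side, so J = (0.000, -38.30). The virtual corner opposite H is at (32.10, -38.30). Tangency of A1 to ZD means the radius AD is perpendicular to ZD and the tangent condition forces AC to be normal to CJ, with radius 8.8, so the center A sits 8.8 in from both sides at A = (23.30, -29.50). That places the tangent points at D = (32.10, -29.50) on ZD and C = (23.30, -38.30) on CJ. Then |HD| = |D − H| = 43.60.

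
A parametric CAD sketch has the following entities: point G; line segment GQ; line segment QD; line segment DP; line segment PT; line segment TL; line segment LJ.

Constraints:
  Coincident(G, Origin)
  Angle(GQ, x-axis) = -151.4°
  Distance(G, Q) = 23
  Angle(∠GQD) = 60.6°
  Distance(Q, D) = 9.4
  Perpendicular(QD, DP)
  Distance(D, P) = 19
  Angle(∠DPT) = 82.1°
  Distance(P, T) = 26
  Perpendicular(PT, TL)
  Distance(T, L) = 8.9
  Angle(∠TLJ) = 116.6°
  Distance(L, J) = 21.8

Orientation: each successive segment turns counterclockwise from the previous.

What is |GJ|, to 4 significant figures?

21.22

G is at the origin; GQ runs at -151.4° with length 23.0, so Q = (-20.19, -11.01). ∠GQD = 60.6° gives QD at -32.00° from the x-axis; with |QD| = 9.4, D = (-12.22, -15.99). QD ⟂ DP, so DP runs at 58.00°; with |DP| = 19.0, P = (-2.153, 0.1218). ∠DPT = 82.1° gives PT at 155.9° from the x-axis; with |PT| = 26.0, T = (-25.89, 10.74). PT ⟂ TL, so TL runs at -114.1°; with |TL| = 8.9, L = (-29.52, 2.614). ∠TLJ = 116.6° gives LJ at -50.70° from the x-axis; with |LJ| = 21.8, J = (-15.71, -14.26). Then |GJ| = |J − G| = 21.22.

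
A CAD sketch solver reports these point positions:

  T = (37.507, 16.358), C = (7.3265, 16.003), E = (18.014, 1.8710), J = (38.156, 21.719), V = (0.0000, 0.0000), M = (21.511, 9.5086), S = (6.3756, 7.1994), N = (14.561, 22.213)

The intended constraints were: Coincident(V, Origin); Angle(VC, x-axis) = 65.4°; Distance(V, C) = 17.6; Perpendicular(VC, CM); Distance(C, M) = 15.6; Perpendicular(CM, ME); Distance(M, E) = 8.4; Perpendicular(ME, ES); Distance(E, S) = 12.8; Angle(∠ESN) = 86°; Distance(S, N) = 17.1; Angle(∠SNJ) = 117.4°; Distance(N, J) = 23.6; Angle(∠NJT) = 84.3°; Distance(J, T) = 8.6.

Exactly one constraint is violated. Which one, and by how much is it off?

Distance(J, T) = 8.6 — off by 3.20.

V = (0.00, 0.00) ✓; VC at 65.40° ✓; |VC| = 17.60 ✓; ∠(VC, CM) = 90.00° ✓; |CM| = 15.60 ✓; ∠(CM, ME) = 90.00° ✓; |ME| = 8.400 ✓; ∠(ME, ES) = 90.00° ✓; |ES| = 12.80 ✓; ∠ESN = 86.00° ✓; |SN| = 17.10 ✓; ∠SNJ = 117.4° ✓; |NJ| = 23.60 ✓; ∠NJT = 84.30° ✓; |JT| = 5.400 ✗.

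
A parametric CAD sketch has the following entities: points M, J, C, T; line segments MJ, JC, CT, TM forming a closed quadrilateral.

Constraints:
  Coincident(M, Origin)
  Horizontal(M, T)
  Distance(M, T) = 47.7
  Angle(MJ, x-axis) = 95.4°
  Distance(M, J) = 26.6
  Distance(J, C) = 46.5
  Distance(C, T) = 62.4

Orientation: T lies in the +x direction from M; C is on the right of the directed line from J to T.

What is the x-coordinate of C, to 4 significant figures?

-11.71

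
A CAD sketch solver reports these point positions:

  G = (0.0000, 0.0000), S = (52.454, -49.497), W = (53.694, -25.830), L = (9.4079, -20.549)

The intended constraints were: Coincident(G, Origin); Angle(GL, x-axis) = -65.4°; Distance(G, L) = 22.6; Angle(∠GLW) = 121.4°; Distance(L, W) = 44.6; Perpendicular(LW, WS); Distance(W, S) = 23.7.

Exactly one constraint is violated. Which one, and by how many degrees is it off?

Perpendicular(LW, WS) — off by 3.80°.

G = (0.00, 0.00) ✓; GL at -65.40° ✓; |GL| = 22.60 ✓; ∠GLW = 121.4° ✓; |LW| = 44.60 ✓; ∠(LW, WS) = 86.20° ✗; |WS| = 23.70 ✓.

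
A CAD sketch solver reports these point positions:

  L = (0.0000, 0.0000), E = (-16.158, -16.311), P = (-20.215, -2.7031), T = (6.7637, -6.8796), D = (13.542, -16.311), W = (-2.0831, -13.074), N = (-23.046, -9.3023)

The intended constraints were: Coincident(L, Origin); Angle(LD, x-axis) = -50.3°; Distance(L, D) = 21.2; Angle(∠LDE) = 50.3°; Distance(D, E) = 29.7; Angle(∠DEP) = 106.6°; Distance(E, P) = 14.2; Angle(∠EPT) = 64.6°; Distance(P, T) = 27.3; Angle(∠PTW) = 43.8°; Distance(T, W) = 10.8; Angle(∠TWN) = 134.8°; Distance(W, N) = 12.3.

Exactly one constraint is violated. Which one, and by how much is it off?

Distance(W, N) = 12.3 — off by 9.00.

L = (0.00, 0.00) ✓; LD at -50.30° ✓; |LD| = 21.20 ✓; ∠LDE = 50.30° ✓; |DE| = 29.70 ✓; ∠DEP = 106.6° ✓; |EP| = 14.20 ✓; ∠EPT = 64.60° ✓; |PT| = 27.30 ✓; ∠PTW = 43.80° ✓; |TW| = 10.80 ✓; ∠TWN = 134.8° ✓; |WN| = 21.30 ✗.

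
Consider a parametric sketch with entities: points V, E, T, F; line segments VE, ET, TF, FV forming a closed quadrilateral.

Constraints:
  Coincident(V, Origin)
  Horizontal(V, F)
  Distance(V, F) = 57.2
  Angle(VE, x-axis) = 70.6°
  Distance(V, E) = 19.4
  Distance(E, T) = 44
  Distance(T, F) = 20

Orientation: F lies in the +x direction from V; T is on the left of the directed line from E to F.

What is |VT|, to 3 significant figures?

53.8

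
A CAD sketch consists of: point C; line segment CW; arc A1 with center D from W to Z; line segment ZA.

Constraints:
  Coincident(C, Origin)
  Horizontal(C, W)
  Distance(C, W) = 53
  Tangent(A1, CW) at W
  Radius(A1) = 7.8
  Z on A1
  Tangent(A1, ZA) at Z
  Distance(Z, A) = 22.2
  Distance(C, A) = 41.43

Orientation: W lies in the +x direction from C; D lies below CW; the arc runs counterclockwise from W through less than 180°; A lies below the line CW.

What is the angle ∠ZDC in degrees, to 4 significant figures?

23.26°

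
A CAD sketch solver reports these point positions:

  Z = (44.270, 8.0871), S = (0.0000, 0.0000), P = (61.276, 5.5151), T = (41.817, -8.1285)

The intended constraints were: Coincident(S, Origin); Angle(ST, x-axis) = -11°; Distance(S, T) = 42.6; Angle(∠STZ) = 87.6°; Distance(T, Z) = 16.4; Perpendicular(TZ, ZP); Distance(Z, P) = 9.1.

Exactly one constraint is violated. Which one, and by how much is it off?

Distance(Z, P) = 9.1 — off by 8.10.

S = (0.00, 0.00) ✓; ST at -11.00° ✓; |ST| = 42.60 ✓; ∠STZ = 87.60° ✓; |TZ| = 16.40 ✓; ∠(TZ, ZP) = 90.00° ✓; |ZP| = 17.20 ✗.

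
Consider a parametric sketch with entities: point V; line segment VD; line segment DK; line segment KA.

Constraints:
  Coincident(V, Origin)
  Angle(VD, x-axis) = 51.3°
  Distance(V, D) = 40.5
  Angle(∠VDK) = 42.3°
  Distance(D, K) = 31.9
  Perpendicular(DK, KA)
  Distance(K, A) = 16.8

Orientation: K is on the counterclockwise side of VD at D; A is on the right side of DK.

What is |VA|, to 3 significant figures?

44.1

V is at the origin; VD runs at 51.3° with length 40.5, so D = 40.5·(cos 51.3°, sin 51.3°) = (25.3, 31.6). ∠VDK = 42.3°, so DK runs at 51.3° + (180° − 42.3°) = 189° from the x-axis; with |DK| = 31.9, K = D + 31.9·(cos 189°, sin 189°) = (-6.18, 26.6). DK is perpendicular to KA; with |KA| = 16.8 on the right of DK, A = K + 16.8·(-0.156, 0.988) = (-8.81, 43.2). Then |VA| = |A − V| = 44.1.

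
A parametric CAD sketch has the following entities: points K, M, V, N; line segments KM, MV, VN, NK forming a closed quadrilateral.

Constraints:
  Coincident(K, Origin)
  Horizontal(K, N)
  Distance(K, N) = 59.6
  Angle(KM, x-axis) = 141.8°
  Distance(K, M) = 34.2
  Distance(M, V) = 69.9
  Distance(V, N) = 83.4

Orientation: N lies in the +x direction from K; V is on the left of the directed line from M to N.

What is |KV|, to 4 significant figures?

75.86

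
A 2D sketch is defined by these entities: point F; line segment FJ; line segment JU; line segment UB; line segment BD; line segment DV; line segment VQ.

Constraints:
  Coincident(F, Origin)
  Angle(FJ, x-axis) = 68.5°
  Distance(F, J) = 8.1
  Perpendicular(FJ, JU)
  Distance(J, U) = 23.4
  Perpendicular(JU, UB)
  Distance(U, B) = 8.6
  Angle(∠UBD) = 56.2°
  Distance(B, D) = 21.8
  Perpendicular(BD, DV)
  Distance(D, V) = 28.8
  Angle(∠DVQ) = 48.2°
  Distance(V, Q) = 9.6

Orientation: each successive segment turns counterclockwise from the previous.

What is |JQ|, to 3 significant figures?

29.9

F is at the origin; FJ runs at 68.5° with length 8.1, so J = (2.97, 7.54). The perpendicularity gives JU at right angles to FJ, so JU runs at 158°; with |JU| = 23.4, U = (-18.8, 16.1). JU is perpendicular to UB, so UB runs at -112°; with |UB| = 8.6, B = (-22.0, 8.11). ∠UBD = 56.2° gives BD at 12.3° from the x-axis; with |BD| = 21.8, D = (-0.655, 12.8). The perpendicularity gives DV at right angles to BD, so DV runs at 102°; with |DV| = 28.8, V = (-6.79, 40.9). ∠DVQ = 48.2° gives VQ at -126° from the x-axis; with |VQ| = 9.6, Q = (-12.4, 33.1). Then |JQ| = |Q − J| = 29.9.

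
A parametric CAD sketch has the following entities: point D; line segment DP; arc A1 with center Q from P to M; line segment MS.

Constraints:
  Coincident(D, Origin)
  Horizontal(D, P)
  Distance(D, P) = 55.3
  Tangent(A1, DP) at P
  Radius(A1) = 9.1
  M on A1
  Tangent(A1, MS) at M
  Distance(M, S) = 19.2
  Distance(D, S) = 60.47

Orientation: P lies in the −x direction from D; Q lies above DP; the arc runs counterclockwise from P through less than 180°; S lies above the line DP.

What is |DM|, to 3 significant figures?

48.1

D is at the origin; DP is horizontal with |DP| = 55.3 and P on the −x side, so P = (-55.3, 0.00). Since A1 is tangent to DP there, QP ⟂ DP, so Q = P + (0, 9.1) = (-55.3, 9.10). Since QM ⟂ MS (tangency), |QS| = √(9.1² + 19.2²) = 21.2 regardless of where M sits on A1. So S lies on both circle(D, 60.47) and circle(Q, 21.2); the above-DP intersection is S = (-52.4, 30.2). M is the foot of the tangent from S: M = (-46.6, 11.8).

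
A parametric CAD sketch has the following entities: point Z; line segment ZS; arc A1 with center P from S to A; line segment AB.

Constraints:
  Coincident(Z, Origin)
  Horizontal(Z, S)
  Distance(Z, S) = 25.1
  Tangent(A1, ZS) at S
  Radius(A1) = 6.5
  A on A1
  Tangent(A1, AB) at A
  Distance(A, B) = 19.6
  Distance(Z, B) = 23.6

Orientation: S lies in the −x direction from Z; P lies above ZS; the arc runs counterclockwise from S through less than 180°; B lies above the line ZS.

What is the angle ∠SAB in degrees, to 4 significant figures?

148.3°

Z is at the origin; ZS is horizontal with |ZS| = 25.1 and S on the −x side, so S = (-25.10, 0.000). Tangency of A1 to ZS means the radius PS is perpendicular to ZS, so P = S + (0, 6.5) = (-25.10, 6.500). Since PA ⟂ AB (tangency), |PB| = √(6.5² + 19.6²) = 20.65 regardless of where A sits on A1. So B lies on both circle(Z, 23.6) and circle(P, 20.65); the above-ZS intersection is B = (-10.52, 21.12). A is the foot of the tangent from B: A = (-19.29, 3.593).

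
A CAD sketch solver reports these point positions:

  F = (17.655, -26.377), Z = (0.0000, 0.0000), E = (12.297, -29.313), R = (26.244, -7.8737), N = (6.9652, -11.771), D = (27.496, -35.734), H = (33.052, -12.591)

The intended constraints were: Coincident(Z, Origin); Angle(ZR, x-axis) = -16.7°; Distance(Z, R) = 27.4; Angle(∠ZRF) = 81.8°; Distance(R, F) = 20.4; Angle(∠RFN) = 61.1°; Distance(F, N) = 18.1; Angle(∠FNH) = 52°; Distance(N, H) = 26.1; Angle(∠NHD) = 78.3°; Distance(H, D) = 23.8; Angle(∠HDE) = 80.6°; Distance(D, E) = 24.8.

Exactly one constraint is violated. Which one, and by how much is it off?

Distance(D, E) = 24.8 — off by 8.30.

Z = (0.00, 0.00) ✓; ZR at -16.70° ✓; |ZR| = 27.40 ✓; ∠ZRF = 81.80° ✓; |RF| = 20.40 ✓; ∠RFN = 61.10° ✓; |FN| = 18.10 ✓; ∠FNH = 52.00° ✓; |NH| = 26.10 ✓; ∠NHD = 78.30° ✓; |HD| = 23.80 ✓; ∠HDE = 80.60° ✓; |DE| = 16.50 ✗.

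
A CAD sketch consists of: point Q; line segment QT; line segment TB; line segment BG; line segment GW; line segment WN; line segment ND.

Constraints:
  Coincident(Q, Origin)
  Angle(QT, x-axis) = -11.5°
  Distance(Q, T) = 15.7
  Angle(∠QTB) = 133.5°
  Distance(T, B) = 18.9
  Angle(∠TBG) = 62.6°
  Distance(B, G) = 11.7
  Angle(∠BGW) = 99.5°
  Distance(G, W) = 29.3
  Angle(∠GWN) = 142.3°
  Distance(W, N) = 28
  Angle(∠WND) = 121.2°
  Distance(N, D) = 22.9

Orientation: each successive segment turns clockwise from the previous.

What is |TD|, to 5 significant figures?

47.352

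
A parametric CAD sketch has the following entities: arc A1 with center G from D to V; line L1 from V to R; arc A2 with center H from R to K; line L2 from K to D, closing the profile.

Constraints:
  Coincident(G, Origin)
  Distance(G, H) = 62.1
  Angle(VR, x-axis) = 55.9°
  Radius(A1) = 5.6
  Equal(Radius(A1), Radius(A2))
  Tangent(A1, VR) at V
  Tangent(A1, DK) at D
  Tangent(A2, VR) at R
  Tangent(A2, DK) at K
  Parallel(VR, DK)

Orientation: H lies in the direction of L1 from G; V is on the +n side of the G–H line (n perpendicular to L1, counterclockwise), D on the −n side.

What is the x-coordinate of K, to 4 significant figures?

39.45

The slot axis is L1's direction at 55.9°, so u = (cos 55.9°, sin 55.9°) = (0.5606, 0.8281) and n = (−sin 55.9°, cos 55.9°) = (-0.8281, 0.5606). G is at the origin and H lies 62.1 along u from G, so H = 62.1·u = (34.82, 51.42). Tangency of A1 to both parallel lines with radius 5.6 puts V and D at G ± 5.6·n: V = (-4.637, 3.140), D = (4.637, -3.140). Equal radii place R and K the same way about H: R = H + 5.6·n = (30.18, 54.56), K = H − 5.6·n = (39.45, 48.28). So K.x = 39.45.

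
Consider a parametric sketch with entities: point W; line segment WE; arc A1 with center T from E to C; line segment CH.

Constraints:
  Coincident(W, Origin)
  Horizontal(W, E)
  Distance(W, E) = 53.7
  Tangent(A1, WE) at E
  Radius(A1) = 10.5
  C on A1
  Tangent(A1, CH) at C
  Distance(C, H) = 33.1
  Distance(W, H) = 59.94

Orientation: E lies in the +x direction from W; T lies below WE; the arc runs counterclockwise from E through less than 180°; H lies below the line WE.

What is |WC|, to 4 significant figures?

44.36

W is at the origin; W and E share the same y with |WE| = 53.7 and E on the +x side, so E = (53.70, 0.000). Tangency of A1 to WE means the radius TE is perpendicular to WE, so T = E + (0, -10.5) = (53.70, -10.50). Since TC ⟂ CH (tangency), |TH| = √(10.5² + 33.1²) = 34.73 regardless of where C sits on A1. So H lies on both circle(W, 59.94) and circle(T, 34.73); the below-WE intersection is H = (41.68, -43.08). C is the foot of the tangent from H: C = (43.21, -10.01).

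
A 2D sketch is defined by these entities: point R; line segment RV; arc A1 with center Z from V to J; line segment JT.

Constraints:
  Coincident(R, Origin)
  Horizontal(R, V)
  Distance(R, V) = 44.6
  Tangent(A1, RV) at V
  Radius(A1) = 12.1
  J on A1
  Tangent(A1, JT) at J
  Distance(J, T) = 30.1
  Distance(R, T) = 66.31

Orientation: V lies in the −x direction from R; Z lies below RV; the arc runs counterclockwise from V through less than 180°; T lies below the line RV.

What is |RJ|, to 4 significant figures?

58.31

R is at the origin; RV is horizontal with |RV| = 44.6 and V on the −x side, so V = (-44.60, 0.000). The tangent condition forces ZV to be normal to RV, so Z = V + (0, -12.1) = (-44.60, -12.10). Since ZJ ⟂ JT (tangency), |ZT| = √(12.1² + 30.1²) = 32.44 regardless of where J sits on A1. So T lies on both circle(R, 66.31) and circle(Z, 32.44); the below-RV intersection is T = (-49.45, -44.18). J is the foot of the tangent from T: J = (-56.38, -14.88).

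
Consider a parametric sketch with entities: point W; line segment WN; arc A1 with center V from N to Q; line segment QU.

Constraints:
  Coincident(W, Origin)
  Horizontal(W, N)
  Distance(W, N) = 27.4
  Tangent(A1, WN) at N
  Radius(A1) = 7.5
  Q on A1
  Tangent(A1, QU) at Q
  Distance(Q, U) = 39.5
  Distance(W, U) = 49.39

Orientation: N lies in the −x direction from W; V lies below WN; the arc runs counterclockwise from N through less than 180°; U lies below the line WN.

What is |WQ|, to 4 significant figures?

35.81

Checks: |VQ| = 7.500 ✓; ∠(VQ, QU) = 90.00° ✓; |QU| = 39.50 ✓; |WU| = 49.39 ✓.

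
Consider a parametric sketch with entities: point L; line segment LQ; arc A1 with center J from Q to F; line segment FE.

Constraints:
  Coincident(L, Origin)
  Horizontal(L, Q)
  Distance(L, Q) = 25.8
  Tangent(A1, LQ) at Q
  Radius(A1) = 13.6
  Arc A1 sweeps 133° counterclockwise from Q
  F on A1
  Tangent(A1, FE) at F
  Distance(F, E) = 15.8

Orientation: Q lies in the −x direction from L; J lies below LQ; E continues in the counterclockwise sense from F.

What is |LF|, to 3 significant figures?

42.4

A1 meets LQ tangentially, so JQ is at right angles to LQ, so J = Q + (0, -13.6) = (-25.8, -13.6). On A1, Q sits at bearing 90° from J; a 133° counterclockwise sweep puts F at bearing 223°, so F = J + 13.6·(cos 223°, sin 223°) = (-35.7, -22.9). Then |LF| = |F − L| = 42.4.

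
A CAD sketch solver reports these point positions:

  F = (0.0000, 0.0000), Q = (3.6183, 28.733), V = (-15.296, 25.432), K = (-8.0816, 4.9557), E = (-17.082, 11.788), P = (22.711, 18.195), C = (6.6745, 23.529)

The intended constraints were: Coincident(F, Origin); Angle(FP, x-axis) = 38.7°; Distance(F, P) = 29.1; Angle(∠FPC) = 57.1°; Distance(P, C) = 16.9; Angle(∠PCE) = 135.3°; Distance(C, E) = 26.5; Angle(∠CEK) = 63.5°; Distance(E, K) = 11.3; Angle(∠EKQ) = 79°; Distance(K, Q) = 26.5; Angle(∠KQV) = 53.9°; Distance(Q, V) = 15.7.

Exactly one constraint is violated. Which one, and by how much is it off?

Distance(Q, V) = 15.7 — off by 3.50.

F = (0.00, 0.00) ✓; FP at 38.70° ✓; |FP| = 29.10 ✓; ∠FPC = 57.10° ✓; |PC| = 16.90 ✓; ∠PCE = 135.3° ✓; |CE| = 26.50 ✓; ∠CEK = 63.50° ✓; |EK| = 11.30 ✓; ∠EKQ = 79.00° ✓; |KQ| = 26.50 ✓; ∠KQV = 53.90° ✓; |QV| = 19.20 ✗.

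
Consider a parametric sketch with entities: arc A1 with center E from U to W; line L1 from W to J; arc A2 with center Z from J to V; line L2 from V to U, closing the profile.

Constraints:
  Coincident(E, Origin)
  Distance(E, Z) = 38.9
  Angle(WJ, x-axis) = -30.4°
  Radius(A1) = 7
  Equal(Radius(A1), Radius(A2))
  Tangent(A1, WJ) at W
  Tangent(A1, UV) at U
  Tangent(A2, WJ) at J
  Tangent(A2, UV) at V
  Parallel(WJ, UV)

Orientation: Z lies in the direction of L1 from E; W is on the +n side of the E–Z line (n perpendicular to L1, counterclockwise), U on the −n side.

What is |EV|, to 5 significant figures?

39.525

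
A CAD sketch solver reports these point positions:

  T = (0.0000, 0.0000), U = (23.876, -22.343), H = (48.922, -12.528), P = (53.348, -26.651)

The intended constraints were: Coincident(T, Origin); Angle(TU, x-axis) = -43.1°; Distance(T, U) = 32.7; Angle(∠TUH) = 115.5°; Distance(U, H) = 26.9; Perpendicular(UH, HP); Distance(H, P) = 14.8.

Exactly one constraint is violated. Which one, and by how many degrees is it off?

Perpendicular(UH, HP) — off by 4.00°.

T = (0.00, 0.00) ✓; TU at -43.10° ✓; |TU| = 32.70 ✓; ∠TUH = 115.5° ✓; |UH| = 26.90 ✓; ∠(UH, HP) = 94.00° ✗; |HP| = 14.80 ✓.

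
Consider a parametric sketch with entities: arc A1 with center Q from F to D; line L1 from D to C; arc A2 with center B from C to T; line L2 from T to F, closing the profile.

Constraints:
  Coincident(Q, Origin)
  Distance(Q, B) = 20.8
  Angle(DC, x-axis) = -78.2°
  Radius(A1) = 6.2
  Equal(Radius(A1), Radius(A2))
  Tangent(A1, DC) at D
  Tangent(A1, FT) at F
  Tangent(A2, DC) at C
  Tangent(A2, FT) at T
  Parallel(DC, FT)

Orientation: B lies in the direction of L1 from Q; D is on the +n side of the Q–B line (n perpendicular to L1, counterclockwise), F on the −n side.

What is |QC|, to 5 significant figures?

21.704

The slot axis is L1's direction at -78.2°, so u = (cos -78.2°, sin -78.2°) = (0.20450, -0.97887) and n = (−sin -78.2°, cos -78.2°) = (0.97887, 0.20450). Q is at the origin and B lies 20.8 along u from Q, so B = 20.8·u = (4.2535, -20.360). Tangency of A1 to both parallel lines with radius 6.2 puts D and F at Q ± 6.2·n: D = (6.0690, 1.2679), F = (-6.0690, -1.2679). Equal radii place C and T the same way about B: C = B + 6.2·n = (10.322, -19.093), T = B − 6.2·n = (-1.8155, -21.628). Then |QC| = |C − Q| = 21.704.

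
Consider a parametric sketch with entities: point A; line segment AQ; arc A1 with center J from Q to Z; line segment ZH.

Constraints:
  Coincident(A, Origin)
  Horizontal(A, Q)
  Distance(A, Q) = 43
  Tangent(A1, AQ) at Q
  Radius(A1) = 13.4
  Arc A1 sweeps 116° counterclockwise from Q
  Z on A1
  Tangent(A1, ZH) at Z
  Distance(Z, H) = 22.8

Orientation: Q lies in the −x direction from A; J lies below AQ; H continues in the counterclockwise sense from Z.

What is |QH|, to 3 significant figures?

39.8

A is at the origin; A and Q share the same y with |AQ| = 43.0 and Q on the −x side, so Q = (-43.0, 0.00). Since A1 is tangent to AQ there, JQ ⟂ AQ, so J = Q + (0, -13.4) = (-43.0, -13.4). On A1, Q sits at bearing 90° from J; a 116° counterclockwise sweep puts Z at bearing 206°, so Z = J + 13.4·(cos 206°, sin 206°) = (-55.0, -19.3). Since A1 is tangent to ZH there, JZ ⟂ ZH, so ZH runs along (−sin 206°, cos 206°); with |ZH| = 22.8, H = (-45.0, -39.8). Then |QH| = |H − Q| = 39.8.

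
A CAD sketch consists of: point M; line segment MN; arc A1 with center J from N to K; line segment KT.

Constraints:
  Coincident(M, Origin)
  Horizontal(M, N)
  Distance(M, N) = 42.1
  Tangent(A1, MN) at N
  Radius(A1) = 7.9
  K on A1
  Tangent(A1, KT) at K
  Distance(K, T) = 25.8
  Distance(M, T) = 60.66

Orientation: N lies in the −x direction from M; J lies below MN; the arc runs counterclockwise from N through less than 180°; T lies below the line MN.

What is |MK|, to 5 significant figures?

50.592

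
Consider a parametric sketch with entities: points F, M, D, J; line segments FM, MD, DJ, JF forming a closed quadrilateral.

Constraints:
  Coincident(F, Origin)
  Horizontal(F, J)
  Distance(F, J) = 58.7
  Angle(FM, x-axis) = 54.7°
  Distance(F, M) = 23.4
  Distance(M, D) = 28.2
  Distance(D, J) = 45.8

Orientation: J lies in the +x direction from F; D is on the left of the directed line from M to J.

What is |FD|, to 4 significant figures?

51.36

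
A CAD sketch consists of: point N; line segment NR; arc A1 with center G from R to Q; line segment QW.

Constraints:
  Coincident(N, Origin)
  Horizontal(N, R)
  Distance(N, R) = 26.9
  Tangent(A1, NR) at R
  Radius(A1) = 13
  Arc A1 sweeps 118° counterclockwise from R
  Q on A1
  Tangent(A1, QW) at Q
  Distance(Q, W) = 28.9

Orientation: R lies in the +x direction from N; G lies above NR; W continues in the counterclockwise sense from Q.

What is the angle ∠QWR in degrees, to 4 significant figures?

25.32°

On A1, R sits at bearing -90° from G; a 118° counterclockwise sweep puts Q at bearing 28°, so Q = G + 13.0·(cos 28°, sin 28°) = (38.38, 19.10). A1 meets QW tangentially, so GQ is at right angles to QW, so QW runs along (−sin 28°, cos 28°); with |QW| = 28.9, W = (24.81, 44.62). Then cos ∠QWR = WQ·WR / (|WQ||WR|), giving 25.32°.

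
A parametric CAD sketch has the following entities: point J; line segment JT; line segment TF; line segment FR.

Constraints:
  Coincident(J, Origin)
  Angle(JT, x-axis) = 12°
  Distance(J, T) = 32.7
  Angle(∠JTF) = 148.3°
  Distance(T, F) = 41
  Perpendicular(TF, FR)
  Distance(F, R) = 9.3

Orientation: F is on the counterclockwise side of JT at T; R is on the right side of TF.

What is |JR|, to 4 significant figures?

73.74

J is at the origin; JT runs at 12.0° with length 32.7, so T = 32.7·(cos 12.0°, sin 12.0°) = (31.99, 6.799). ∠JTF = 148.3°, so TF runs at 12.0° + (180° − 148.3°) = 43.70° from the x-axis; with |TF| = 41.0, F = T + 41.0·(cos 43.70°, sin 43.70°) = (61.63, 35.12). TF is perpendicular to FR; with |FR| = 9.3 on the right of TF, R = F + 9.3·(0.6909, -0.7230) = (68.05, 28.40). Then |JR| = |R − J| = 73.74.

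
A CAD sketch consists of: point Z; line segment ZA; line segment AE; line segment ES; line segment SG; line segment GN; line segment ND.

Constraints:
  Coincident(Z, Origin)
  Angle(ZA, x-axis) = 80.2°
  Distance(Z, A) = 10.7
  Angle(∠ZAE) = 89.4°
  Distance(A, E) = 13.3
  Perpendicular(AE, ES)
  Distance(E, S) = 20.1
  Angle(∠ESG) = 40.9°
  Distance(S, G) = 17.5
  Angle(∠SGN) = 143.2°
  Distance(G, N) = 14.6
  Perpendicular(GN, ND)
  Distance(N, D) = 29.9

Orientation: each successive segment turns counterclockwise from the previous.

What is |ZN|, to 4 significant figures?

18.40

Z is at the origin; ZA runs at 80.2° with length 10.7, so A = (1.821, 10.54). ∠ZAE = 89.4° gives AE at 170.8° from the x-axis; with |AE| = 13.3, E = (-11.31, 12.67). AE is perpendicular to ES, so ES runs at -99.20°; with |ES| = 20.1, S = (-14.52, -7.171). ∠ESG = 40.9° gives SG at 39.90° from the x-axis; with |SG| = 17.5, G = (-1.096, 4.054). ∠SGN = 143.2° gives GN at 76.70° from the x-axis; with |GN| = 14.6, N = (2.263, 18.26). Then |ZN| = |N − Z| = 18.40.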